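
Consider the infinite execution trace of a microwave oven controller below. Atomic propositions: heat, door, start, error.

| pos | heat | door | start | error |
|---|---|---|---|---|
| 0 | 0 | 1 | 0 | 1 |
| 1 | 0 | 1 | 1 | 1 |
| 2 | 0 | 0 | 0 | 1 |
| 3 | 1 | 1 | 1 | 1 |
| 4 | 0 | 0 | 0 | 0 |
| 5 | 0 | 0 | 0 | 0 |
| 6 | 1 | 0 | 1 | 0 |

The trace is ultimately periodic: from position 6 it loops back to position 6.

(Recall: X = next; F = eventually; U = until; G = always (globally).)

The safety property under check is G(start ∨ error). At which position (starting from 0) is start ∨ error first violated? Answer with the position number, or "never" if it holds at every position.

4

Check start ∨ error at each position in order: 0 ✓, 1 ✓, 2 ✓, 3 ✓.
At position 4 the labels are {}, so start ∨ error is false there. This is the first violation.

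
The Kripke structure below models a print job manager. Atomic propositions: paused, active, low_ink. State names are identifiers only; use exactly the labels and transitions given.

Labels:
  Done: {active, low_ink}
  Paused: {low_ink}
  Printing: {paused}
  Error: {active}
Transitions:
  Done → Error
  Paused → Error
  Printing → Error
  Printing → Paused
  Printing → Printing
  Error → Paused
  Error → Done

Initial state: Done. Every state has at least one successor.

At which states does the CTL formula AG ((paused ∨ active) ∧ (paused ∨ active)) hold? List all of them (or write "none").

none

States satisfying (paused ∨ active) ∧ (paused ∨ active): {Done, Printing, Error}.
States satisfying AG ((paused ∨ active) ∧ (paused ∨ active)): ∅.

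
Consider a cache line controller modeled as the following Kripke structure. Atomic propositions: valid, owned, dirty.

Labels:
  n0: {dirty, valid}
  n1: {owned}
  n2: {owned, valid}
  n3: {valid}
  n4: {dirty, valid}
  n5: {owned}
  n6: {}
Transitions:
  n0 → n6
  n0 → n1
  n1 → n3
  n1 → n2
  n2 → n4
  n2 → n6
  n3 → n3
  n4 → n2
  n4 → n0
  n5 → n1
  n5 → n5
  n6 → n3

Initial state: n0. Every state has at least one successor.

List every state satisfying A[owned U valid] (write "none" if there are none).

{n0, n1, n2, n3, n4}

States satisfying owned: {n1, n2, n5}.
States satisfying valid: {n0, n2, n3, n4}.
States satisfying A[owned U valid]: {n0, n1, n2, n3, n4}.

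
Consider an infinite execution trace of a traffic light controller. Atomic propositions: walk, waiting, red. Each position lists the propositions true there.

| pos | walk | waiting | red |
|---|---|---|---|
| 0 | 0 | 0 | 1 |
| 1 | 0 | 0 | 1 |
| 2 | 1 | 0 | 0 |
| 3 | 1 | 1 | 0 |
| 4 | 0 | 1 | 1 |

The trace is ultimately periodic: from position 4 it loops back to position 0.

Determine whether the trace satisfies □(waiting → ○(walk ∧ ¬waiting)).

No

waiting → ○(walk ∧ ¬waiting) must hold at every position from 0 onward. It fails at position 3, so □(waiting → ○(walk ∧ ¬waiting)) is false.
Positions where waiting holds: 3, 4.
Check ○(walk ∧ ¬waiting) at each: 3→fails, 4→fails.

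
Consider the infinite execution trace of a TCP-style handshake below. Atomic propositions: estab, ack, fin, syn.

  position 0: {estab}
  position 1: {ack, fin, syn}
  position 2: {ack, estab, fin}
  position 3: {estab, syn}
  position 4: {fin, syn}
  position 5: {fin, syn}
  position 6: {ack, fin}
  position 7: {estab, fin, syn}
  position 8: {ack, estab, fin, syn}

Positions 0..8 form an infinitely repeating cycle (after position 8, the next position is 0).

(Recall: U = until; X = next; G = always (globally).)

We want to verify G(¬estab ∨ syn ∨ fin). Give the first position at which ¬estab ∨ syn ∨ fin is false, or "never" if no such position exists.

At position 0 the labels are {estab}, so ¬estab ∨ syn ∨ fin is false there. This is the first violation.

0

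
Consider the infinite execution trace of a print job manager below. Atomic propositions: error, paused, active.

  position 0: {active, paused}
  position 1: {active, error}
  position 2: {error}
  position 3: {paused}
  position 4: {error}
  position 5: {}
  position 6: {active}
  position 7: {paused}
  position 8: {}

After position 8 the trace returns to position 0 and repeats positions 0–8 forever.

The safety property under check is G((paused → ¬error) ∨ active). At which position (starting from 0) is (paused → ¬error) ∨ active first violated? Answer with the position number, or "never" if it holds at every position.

(paused → ¬error) ∨ active holds at every position 0..8, and those are all the positions the trace ever visits, so the invariant G((paused → ¬error) ∨ active) is never violated.

never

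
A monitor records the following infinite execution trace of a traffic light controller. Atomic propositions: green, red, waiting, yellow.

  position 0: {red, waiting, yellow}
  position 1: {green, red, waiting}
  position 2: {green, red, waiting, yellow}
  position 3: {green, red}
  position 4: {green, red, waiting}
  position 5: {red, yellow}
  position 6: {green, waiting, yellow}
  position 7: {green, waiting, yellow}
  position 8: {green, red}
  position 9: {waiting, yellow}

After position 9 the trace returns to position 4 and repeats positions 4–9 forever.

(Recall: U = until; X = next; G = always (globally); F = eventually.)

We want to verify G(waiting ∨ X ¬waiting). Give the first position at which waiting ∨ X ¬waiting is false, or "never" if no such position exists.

3

Check waiting ∨ X ¬waiting at each position in order: 0 ✓, 1 ✓, 2 ✓.
At position 3 the labels are {green, red} and the next position 4 has {green, red, waiting}, so waiting ∨ X ¬waiting is false there. This is the first violation.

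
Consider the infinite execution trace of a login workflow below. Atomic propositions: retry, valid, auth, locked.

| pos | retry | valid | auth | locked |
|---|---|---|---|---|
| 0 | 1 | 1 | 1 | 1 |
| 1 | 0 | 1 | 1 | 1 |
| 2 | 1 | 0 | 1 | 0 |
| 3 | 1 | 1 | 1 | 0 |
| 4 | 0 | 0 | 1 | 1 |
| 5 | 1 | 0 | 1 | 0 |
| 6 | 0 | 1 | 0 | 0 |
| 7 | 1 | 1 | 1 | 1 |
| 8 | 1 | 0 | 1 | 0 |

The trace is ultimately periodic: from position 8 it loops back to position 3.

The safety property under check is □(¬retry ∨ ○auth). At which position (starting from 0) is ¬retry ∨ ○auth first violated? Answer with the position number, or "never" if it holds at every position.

5

Check ¬retry ∨ ○auth at each position in order: 0 ✓, 1 ✓, 2 ✓, 3 ✓, 4 ✓.
At position 5 the labels are {auth, retry} and the next position 6 has {valid}, so ¬retry ∨ ○auth is false there. This is the first violation.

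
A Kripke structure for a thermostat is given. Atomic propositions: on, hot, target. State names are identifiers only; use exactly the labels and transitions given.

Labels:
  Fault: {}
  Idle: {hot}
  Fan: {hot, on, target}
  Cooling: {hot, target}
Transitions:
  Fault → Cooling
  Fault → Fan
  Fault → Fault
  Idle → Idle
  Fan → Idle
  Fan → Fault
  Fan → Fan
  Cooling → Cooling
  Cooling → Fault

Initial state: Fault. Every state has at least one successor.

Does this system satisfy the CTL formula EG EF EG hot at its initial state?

Yes

States satisfying EF EG hot: {Fault, Idle, Fan, Cooling}.
States satisfying EG EF EG hot: {Fault, Idle, Fan, Cooling}.
Fault ∈ Sat(EG EF EG hot).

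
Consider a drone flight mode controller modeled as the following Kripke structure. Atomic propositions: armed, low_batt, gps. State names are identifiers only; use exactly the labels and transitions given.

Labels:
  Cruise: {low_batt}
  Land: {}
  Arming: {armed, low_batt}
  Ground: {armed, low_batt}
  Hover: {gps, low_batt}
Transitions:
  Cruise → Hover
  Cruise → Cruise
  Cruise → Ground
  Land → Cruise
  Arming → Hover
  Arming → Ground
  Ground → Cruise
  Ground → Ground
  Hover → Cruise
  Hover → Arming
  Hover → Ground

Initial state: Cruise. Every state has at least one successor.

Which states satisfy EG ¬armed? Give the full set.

{Cruise, Land, Hover}

States satisfying ¬armed: {Cruise, Land, Hover}.
States satisfying EG ¬armed: {Cruise, Land, Hover}.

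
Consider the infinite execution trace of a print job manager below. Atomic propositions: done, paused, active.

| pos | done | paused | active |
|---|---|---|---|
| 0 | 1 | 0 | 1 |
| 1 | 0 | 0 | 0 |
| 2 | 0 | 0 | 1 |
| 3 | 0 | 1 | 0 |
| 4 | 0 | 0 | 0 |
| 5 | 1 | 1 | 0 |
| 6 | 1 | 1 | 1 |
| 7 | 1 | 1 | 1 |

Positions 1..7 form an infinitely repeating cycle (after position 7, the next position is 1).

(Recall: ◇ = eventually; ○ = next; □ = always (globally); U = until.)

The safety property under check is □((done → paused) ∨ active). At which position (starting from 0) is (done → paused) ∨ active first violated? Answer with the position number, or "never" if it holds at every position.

never

(done → paused) ∨ active holds at every position 0..7, and those are all the positions the trace ever visits, so the invariant □((done → paused) ∨ active) is never violated.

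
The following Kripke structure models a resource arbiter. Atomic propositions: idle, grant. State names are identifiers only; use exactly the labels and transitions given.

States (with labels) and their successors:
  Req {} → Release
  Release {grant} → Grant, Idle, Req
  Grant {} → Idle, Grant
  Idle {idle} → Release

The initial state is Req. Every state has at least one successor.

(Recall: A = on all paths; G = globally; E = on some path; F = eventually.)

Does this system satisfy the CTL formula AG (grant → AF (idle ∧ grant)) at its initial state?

Violated

States satisfying grant → AF (idle ∧ grant): {Req, Grant, Idle}.
States satisfying AG (grant → AF (idle ∧ grant)): ∅.
Release is reachable from Req and violates grant → AF (idle ∧ grant), so AG fails at Req.
Req ∉ Sat(AG (grant → AF (idle ∧ grant))).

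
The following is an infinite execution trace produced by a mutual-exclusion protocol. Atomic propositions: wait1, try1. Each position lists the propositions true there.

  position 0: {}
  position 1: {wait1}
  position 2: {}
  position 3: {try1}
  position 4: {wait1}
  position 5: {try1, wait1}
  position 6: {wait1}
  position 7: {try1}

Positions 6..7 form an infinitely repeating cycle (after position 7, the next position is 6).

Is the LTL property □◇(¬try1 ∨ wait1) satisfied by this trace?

◇(¬try1 ∨ wait1) holds at every position 0..7, and those are all positions ever visited, so □◇(¬try1 ∨ wait1) holds.

Yes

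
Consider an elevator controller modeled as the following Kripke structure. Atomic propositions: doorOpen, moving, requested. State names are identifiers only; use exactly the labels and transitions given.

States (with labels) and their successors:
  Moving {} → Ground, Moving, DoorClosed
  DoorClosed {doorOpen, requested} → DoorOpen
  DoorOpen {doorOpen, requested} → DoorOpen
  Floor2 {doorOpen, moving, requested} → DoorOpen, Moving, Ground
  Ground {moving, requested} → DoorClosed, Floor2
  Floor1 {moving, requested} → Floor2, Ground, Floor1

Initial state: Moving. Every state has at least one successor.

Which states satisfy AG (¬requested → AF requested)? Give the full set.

{DoorClosed, DoorOpen}

States satisfying ¬requested → AF requested: {DoorClosed, DoorOpen, Floor2, Ground, Floor1}.
States satisfying AG (¬requested → AF requested): {DoorClosed, DoorOpen}.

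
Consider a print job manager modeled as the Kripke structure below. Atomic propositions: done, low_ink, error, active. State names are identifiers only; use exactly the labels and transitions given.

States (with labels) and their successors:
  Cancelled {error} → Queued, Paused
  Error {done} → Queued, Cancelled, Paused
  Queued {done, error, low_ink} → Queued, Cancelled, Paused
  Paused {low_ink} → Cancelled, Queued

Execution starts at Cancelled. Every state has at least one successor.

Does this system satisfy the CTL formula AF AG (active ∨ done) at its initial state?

No

States satisfying AG (active ∨ done): ∅.
States satisfying AF AG (active ∨ done): ∅.
There is a path from Cancelled along which AG (active ∨ done) never holds.
Cancelled ∉ Sat(AF AG (active ∨ done)).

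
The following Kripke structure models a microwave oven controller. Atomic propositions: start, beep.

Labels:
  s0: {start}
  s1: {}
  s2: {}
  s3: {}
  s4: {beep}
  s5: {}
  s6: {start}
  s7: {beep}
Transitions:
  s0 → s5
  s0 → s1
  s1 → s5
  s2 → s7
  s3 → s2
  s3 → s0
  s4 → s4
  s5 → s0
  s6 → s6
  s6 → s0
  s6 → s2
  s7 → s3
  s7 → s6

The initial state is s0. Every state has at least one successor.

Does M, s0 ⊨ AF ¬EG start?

Satisfied

States satisfying ¬EG start: {s0, s1, s2, s3, s4, s5, s7}.
States satisfying AF ¬EG start: {s0, s1, s2, s3, s4, s5, s7}.
s0 ∈ Sat(AF ¬EG start).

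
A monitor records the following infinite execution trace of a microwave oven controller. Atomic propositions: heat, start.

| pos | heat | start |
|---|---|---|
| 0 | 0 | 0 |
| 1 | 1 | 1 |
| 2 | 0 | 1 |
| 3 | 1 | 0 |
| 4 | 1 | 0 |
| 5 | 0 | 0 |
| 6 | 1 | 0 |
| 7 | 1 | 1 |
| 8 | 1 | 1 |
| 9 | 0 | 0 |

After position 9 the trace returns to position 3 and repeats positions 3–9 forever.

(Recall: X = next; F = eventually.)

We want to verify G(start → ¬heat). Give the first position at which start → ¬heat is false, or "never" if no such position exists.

Check start → ¬heat at each position in order: 0 ✓.
At position 1 the labels are {heat, start}, so start → ¬heat is false there. This is the first violation.

1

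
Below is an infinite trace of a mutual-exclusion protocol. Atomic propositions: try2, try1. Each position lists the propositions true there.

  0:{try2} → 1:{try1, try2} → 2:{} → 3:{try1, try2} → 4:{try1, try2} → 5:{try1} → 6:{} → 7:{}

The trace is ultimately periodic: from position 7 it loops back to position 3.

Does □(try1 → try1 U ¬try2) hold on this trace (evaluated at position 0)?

try1 → try1 U ¬try2 holds at every position 0..7, and those are all positions ever visited, so □(try1 → try1 U ¬try2) holds.
Positions where try1 holds: 1, 3, 4, 5.
Check try1 U ¬try2 at each: 1→ok, 3→ok, 4→ok, 5→ok.

Yes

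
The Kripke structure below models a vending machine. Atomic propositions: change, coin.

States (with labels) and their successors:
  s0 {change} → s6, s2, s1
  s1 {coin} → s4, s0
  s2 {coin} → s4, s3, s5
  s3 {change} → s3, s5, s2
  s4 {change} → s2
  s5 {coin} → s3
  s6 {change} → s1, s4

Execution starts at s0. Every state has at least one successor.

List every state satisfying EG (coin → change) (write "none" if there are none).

{s3}

States satisfying coin → change: {s0, s3, s4, s6}.
States satisfying EG (coin → change): {s3}.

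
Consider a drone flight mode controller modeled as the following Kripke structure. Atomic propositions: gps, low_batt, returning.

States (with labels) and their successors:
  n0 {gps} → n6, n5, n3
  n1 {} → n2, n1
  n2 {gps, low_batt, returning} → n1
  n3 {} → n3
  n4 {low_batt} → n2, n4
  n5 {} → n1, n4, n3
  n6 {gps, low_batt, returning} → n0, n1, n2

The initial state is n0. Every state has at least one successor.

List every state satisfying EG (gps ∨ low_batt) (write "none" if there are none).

States satisfying gps ∨ low_batt: {n0, n2, n4, n6}.
States satisfying EG (gps ∨ low_batt): {n0, n4, n6}.

{n0, n4, n6}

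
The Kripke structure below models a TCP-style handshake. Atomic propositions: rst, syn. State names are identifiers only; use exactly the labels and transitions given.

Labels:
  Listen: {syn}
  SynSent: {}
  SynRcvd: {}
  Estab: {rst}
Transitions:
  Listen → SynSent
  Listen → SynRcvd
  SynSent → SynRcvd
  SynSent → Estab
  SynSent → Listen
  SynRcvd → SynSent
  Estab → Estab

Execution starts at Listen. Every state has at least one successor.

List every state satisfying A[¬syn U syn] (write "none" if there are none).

{Listen}

States satisfying ¬syn: {SynSent, SynRcvd, Estab}.
States satisfying syn: {Listen}.
States satisfying A[¬syn U syn]: {Listen}.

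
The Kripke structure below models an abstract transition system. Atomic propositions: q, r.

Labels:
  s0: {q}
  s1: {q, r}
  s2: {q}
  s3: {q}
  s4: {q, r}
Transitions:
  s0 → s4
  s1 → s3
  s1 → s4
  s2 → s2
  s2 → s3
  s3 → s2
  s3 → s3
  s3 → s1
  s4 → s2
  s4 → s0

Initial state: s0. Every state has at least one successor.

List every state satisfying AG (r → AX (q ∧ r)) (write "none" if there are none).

none

States satisfying r → AX (q ∧ r): {s0, s2, s3}.
States satisfying AG (r → AX (q ∧ r)): ∅.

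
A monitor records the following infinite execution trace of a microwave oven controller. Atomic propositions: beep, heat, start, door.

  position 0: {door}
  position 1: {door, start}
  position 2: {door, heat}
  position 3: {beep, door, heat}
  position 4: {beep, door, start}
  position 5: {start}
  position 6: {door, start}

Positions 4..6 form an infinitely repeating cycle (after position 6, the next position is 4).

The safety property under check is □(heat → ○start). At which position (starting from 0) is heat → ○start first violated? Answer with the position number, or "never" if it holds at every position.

Check heat → ○start at each position in order: 0 ✓, 1 ✓.
At position 2 the labels are {door, heat} and the next position 3 has {beep, door, heat}, so heat → ○start is false there. This is the first violation.

2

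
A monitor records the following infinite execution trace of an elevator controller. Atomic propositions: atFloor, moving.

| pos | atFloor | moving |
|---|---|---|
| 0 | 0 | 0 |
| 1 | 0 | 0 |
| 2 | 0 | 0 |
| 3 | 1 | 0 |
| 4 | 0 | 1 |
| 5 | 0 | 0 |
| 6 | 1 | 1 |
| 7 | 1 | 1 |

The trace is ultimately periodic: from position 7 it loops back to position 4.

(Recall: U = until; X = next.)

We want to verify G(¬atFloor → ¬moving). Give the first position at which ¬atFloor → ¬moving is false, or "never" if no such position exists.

4

Check ¬atFloor → ¬moving at each position in order: 0 ✓, 1 ✓, 2 ✓, 3 ✓.
At position 4 the labels are {moving}, so ¬atFloor → ¬moving is false there. This is the first violation.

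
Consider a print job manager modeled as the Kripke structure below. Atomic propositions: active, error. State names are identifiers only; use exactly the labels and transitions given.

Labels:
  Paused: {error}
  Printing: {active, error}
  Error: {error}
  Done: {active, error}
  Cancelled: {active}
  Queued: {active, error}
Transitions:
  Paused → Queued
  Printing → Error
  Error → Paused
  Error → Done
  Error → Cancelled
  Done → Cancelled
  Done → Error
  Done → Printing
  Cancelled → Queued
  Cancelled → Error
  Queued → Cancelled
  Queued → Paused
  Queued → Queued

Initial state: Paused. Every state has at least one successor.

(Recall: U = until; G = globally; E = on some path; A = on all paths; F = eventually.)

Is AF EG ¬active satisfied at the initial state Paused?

States satisfying EG ¬active: ∅.
States satisfying AF EG ¬active: ∅.
There is a path from Paused along which EG ¬active never holds.
Paused ∉ Sat(AF EG ¬active).

Violated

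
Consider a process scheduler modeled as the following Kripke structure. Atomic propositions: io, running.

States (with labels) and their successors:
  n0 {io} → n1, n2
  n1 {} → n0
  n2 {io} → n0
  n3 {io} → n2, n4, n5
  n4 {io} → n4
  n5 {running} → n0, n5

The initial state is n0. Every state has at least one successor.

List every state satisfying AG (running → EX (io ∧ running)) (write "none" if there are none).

States satisfying running → EX (io ∧ running): {n0, n1, n2, n3, n4}.
States satisfying AG (running → EX (io ∧ running)): {n0, n1, n2, n4}.

{n0, n1, n2, n4}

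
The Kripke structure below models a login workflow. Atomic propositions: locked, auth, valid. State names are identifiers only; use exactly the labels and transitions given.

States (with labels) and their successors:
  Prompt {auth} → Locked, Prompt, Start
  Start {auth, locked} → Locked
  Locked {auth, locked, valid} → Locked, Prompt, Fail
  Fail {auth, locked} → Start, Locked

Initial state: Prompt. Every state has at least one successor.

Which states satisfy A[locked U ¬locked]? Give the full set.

States satisfying locked: {Start, Locked, Fail}.
States satisfying ¬locked: {Prompt}.
States satisfying A[locked U ¬locked]: {Prompt}.

{Prompt}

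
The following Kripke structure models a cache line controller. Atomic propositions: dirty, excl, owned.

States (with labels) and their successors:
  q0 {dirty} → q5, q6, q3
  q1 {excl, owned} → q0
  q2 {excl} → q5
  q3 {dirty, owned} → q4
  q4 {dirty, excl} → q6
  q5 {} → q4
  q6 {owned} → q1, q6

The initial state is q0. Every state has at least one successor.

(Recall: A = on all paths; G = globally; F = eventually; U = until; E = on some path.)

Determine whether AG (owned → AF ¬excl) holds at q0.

States satisfying owned → AF ¬excl: {q0, q1, q2, q3, q4, q5, q6}.
States satisfying AG (owned → AF ¬excl): {q0, q1, q2, q3, q4, q5, q6}.
Every state reachable from q0 satisfies owned → AF ¬excl.
q0 ∈ Sat(AG (owned → AF ¬excl)).

Holds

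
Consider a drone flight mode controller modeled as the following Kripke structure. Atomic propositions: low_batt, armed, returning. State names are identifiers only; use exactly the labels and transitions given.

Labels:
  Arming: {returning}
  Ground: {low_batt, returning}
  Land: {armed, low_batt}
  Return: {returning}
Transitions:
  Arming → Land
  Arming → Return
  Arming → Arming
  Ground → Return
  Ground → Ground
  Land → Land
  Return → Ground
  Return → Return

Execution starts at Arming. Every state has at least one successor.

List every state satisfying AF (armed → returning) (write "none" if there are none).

{Arming, Ground, Return}

States satisfying armed → returning: {Arming, Ground, Return}.
States satisfying AF (armed → returning): {Arming, Ground, Return}.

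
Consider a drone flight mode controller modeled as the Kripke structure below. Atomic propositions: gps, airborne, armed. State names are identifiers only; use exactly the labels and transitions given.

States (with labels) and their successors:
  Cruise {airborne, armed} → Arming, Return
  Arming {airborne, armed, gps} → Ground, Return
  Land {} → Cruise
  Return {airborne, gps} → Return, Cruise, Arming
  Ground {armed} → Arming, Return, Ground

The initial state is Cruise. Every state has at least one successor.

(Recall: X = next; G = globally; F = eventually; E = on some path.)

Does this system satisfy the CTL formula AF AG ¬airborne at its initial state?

States satisfying AG ¬airborne: ∅.
States satisfying AF AG ¬airborne: ∅.
There is a path from Cruise along which AG ¬airborne never holds.
Cruise ∉ Sat(AF AG ¬airborne).

No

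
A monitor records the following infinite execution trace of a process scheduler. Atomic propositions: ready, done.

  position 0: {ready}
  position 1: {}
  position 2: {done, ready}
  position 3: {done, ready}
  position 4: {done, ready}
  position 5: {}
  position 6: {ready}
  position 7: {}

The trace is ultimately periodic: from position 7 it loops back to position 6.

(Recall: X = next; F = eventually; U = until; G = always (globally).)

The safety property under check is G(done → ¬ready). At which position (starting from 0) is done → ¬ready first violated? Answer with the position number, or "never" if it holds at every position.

2

Check done → ¬ready at each position in order: 0 ✓, 1 ✓.
At position 2 the labels are {done, ready}, so done → ¬ready is false there. This is the first violation.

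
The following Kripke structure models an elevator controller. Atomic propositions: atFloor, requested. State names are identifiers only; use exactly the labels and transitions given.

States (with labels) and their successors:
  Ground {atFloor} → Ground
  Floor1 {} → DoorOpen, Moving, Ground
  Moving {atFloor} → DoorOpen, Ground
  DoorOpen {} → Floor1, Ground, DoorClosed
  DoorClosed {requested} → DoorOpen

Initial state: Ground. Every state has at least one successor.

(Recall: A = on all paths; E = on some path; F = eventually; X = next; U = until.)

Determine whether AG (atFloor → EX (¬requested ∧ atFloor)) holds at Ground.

States satisfying atFloor → EX (¬requested ∧ atFloor): {Ground, Floor1, Moving, DoorOpen, DoorClosed}.
States satisfying AG (atFloor → EX (¬requested ∧ atFloor)): {Ground, Floor1, Moving, DoorOpen, DoorClosed}.
Every state reachable from Ground satisfies atFloor → EX (¬requested ∧ atFloor).
Ground ∈ Sat(AG (atFloor → EX (¬requested ∧ atFloor))).

Holds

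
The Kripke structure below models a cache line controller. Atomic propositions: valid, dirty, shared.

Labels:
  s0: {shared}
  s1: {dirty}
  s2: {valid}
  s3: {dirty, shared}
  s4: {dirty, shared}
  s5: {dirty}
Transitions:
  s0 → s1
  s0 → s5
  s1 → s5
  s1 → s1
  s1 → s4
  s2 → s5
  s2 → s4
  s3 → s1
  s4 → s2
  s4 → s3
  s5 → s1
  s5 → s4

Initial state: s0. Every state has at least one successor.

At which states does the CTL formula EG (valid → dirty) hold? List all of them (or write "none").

{s0, s1, s3, s4, s5}

States satisfying valid → dirty: {s0, s1, s3, s4, s5}.
States satisfying EG (valid → dirty): {s0, s1, s3, s4, s5}.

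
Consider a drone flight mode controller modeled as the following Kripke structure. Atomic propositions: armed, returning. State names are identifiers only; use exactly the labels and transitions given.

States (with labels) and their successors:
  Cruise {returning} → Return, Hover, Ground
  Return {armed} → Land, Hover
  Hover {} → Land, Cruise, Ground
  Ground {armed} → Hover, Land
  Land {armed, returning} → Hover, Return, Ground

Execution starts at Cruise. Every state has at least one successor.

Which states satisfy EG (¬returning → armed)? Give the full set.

States satisfying ¬returning → armed: {Cruise, Return, Ground, Land}.
States satisfying EG (¬returning → armed): {Cruise, Return, Ground, Land}.

{Cruise, Return, Ground, Land}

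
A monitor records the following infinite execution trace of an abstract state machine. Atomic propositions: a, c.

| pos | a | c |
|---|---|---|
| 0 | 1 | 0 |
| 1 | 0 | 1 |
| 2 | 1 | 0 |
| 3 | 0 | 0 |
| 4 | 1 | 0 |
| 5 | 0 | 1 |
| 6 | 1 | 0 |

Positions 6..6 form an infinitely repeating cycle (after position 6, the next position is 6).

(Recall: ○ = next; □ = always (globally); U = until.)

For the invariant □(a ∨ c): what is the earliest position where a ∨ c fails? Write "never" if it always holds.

3

Check a ∨ c at each position in order: 0 ✓, 1 ✓, 2 ✓.
At position 3 the labels are {}, so a ∨ c is false there. This is the first violation.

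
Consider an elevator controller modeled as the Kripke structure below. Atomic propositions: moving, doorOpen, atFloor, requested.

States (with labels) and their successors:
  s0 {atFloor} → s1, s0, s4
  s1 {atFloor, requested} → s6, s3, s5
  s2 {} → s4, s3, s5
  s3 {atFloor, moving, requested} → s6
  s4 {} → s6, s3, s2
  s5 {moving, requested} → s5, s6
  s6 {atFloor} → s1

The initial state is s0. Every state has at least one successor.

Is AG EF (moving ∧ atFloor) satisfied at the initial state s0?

Holds

States satisfying EF (moving ∧ atFloor): {s0, s1, s2, s3, s4, s5, s6}.
States satisfying AG EF (moving ∧ atFloor): {s0, s1, s2, s3, s4, s5, s6}.
Every state reachable from s0 satisfies EF (moving ∧ atFloor).
s0 ∈ Sat(AG EF (moving ∧ atFloor)).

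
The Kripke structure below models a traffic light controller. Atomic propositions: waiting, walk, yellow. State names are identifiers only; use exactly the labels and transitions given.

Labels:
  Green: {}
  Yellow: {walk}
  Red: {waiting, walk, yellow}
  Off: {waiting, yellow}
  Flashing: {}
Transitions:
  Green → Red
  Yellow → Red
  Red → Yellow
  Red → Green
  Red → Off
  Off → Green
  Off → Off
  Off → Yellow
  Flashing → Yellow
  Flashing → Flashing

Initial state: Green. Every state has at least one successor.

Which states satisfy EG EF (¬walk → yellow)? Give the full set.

{Green, Yellow, Red, Off, Flashing}

States satisfying EF (¬walk → yellow): {Green, Yellow, Red, Off, Flashing}.
States satisfying EG EF (¬walk → yellow): {Green, Yellow, Red, Off, Flashing}.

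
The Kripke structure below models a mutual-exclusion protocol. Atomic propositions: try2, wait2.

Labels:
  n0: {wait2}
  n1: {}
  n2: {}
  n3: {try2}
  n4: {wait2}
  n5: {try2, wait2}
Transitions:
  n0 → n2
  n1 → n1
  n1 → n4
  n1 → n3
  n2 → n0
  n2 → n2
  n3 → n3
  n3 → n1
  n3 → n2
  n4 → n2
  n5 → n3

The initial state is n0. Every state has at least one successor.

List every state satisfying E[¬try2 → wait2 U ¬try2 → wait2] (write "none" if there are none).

States satisfying ¬try2 → wait2: {n0, n3, n4, n5}.
States satisfying E[¬try2 → wait2 U ¬try2 → wait2]: {n0, n3, n4, n5}.

{n0, n3, n4, n5}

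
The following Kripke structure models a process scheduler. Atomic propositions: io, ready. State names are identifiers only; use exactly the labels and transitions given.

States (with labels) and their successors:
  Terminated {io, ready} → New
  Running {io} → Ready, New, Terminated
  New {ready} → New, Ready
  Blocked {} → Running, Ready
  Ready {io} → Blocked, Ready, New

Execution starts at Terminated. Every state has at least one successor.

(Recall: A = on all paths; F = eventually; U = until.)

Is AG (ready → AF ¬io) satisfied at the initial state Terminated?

Yes

States satisfying ready → AF ¬io: {Terminated, Running, New, Blocked, Ready}.
States satisfying AG (ready → AF ¬io): {Terminated, Running, New, Blocked, Ready}.
Every state reachable from Terminated satisfies ready → AF ¬io.
Terminated ∈ Sat(AG (ready → AF ¬io)).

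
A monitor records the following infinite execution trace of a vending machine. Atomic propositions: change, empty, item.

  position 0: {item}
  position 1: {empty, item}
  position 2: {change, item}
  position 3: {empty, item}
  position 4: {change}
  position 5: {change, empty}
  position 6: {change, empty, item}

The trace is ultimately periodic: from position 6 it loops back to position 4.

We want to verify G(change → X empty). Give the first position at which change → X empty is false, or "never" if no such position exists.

Check change → X empty at each position in order: 0 ✓, 1 ✓, 2 ✓, 3 ✓, 4 ✓, 5 ✓.
At position 6 the labels are {change, empty, item} and the next position 4 has {change}, so change → X empty is false there. This is the first violation.

6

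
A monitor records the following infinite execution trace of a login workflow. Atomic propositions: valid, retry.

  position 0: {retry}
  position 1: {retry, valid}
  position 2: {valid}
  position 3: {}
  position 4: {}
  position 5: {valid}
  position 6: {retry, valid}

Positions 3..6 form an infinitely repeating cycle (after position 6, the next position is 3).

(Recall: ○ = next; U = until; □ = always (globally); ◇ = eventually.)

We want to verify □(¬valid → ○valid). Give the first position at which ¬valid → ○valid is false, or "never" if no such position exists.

3

Check ¬valid → ○valid at each position in order: 0 ✓, 1 ✓, 2 ✓.
At position 3 the labels are {} and the next position 4 has {}, so ¬valid → ○valid is false there. This is the first violation.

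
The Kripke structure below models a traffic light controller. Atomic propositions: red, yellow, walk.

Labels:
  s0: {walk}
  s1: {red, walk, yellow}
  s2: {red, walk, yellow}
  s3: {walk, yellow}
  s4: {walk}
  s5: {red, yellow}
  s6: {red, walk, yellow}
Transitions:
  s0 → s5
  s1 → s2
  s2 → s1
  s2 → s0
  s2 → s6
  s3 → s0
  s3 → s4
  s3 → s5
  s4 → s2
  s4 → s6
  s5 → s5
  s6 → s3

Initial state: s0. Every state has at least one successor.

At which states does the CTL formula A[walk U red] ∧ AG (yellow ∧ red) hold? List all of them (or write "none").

{s5}

States satisfying walk: {s0, s1, s2, s3, s4, s6}.
States satisfying red: {s1, s2, s5, s6}.
States satisfying A[walk U red]: {s0, s1, s2, s3, s4, s5, s6}.
States satisfying yellow ∧ red: {s1, s2, s5, s6}.
States satisfying AG (yellow ∧ red): {s5}.
States satisfying A[walk U red] ∧ AG (yellow ∧ red): {s5}.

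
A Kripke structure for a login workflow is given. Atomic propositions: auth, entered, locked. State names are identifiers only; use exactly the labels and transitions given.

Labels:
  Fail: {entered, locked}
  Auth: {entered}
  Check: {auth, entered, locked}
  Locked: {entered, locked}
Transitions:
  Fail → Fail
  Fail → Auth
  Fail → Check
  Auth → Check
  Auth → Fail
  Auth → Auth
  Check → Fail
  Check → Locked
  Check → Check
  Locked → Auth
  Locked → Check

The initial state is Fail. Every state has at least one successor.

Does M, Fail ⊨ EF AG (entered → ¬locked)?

States satisfying AG (entered → ¬locked): ∅.
States satisfying EF AG (entered → ¬locked): ∅.
No suitable path/successor from Fail witnesses the formula.
Fail ∉ Sat(EF AG (entered → ¬locked)).

Does not hold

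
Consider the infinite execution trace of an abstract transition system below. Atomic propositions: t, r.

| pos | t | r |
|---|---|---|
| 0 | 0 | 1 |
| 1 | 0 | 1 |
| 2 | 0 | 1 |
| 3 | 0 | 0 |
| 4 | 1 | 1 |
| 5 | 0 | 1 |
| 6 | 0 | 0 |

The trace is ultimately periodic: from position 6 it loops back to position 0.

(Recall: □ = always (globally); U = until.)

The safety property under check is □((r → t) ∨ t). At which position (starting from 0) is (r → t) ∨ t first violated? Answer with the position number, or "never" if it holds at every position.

At position 0 the labels are {r}, so (r → t) ∨ t is false there. This is the first violation.

0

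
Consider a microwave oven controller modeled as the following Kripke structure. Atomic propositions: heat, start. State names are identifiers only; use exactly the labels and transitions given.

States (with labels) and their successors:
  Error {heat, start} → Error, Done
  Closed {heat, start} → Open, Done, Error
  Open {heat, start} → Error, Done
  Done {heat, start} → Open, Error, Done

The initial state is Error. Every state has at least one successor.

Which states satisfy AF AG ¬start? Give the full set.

States satisfying AG ¬start: ∅.
States satisfying AF AG ¬start: ∅.

none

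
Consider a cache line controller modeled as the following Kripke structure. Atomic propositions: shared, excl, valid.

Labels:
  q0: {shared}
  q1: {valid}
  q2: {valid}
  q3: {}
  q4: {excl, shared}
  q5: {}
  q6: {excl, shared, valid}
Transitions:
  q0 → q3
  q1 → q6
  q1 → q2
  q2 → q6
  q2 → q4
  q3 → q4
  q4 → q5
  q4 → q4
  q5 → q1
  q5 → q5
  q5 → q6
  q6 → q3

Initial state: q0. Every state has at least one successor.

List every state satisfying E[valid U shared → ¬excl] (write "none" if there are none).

States satisfying valid: {q1, q2, q6}.
States satisfying shared → ¬excl: {q0, q1, q2, q3, q5}.
States satisfying E[valid U shared → ¬excl]: {q0, q1, q2, q3, q5, q6}.

{q0, q1, q2, q3, q5, q6}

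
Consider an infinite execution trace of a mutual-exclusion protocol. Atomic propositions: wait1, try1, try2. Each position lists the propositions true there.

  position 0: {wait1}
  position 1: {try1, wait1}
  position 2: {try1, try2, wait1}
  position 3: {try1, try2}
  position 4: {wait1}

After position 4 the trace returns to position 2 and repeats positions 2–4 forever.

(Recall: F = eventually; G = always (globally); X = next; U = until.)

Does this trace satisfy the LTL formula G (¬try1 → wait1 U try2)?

¬try1 → wait1 U try2 holds at every position 0..4, and those are all positions ever visited, so G (¬try1 → wait1 U try2) holds.
Positions where ¬try1 holds: 0, 4.
Check wait1 U try2 at each: 0→ok, 4→ok.

Yes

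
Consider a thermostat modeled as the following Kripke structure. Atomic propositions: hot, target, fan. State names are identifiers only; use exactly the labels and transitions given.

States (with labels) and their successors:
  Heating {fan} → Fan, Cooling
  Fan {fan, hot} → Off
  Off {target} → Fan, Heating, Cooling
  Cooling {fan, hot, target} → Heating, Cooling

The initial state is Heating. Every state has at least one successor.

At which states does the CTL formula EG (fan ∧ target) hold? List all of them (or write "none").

States satisfying fan ∧ target: {Cooling}.
States satisfying EG (fan ∧ target): {Cooling}.

{Cooling}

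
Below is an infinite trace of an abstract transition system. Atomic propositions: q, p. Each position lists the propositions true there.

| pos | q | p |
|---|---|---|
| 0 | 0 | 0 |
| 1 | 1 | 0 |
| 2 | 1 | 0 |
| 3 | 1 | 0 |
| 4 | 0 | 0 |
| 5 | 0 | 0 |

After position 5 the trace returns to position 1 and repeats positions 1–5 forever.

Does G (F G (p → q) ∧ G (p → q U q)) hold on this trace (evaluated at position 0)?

F G (p → q) ∧ G (p → q U q) holds at every position 0..5, and those are all positions ever visited, so G (F G (p → q) ∧ G (p → q U q)) holds.

Yes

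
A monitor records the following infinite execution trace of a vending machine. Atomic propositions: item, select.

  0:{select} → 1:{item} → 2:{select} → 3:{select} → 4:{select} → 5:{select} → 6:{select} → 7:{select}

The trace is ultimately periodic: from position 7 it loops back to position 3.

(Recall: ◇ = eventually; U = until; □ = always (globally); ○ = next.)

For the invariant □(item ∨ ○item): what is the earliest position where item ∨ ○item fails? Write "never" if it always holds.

2

Check item ∨ ○item at each position in order: 0 ✓, 1 ✓.
At position 2 the labels are {select} and the next position 3 has {select}, so item ∨ ○item is false there. This is the first violation.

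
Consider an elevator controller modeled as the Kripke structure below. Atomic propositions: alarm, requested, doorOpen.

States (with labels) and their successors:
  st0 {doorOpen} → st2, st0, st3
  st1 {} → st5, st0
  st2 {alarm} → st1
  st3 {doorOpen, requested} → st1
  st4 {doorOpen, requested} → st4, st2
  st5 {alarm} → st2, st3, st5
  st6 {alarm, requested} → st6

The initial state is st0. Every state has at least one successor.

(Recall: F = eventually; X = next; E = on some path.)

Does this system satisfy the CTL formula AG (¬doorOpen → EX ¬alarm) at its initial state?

Satisfied

States satisfying ¬doorOpen → EX ¬alarm: {st0, st1, st2, st3, st4, st5}.
States satisfying AG (¬doorOpen → EX ¬alarm): {st0, st1, st2, st3, st4, st5}.
Every state reachable from st0 satisfies ¬doorOpen → EX ¬alarm.
st0 ∈ Sat(AG (¬doorOpen → EX ¬alarm)).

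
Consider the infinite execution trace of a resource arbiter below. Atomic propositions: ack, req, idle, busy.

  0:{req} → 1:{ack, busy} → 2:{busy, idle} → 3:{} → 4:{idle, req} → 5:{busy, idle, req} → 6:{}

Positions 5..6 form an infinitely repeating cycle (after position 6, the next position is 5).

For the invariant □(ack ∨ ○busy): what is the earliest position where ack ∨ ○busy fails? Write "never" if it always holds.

Check ack ∨ ○busy at each position in order: 0 ✓, 1 ✓.
At position 2 the labels are {busy, idle} and the next position 3 has {}, so ack ∨ ○busy is false there. This is the first violation.

2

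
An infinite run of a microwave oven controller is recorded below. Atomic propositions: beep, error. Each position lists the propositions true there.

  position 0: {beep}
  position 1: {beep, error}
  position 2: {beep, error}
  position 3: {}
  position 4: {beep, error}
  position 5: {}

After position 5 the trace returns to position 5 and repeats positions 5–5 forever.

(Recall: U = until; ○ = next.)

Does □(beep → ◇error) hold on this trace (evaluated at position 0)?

beep → ◇error holds at every position 0..5, and those are all positions ever visited, so □(beep → ◇error) holds.
Positions where beep holds: 0, 1, 2, 4.
Check ◇error at each: 0→ok, 1→ok, 2→ok, 4→ok.

Satisfied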